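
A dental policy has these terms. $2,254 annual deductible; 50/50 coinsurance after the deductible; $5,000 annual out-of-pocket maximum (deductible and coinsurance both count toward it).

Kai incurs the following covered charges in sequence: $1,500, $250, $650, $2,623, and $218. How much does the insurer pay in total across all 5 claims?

$1,493.50

Bill 1, $1,500: all of it applies to the deductible. Patient owes $1,500 (running OOP $1,500). Plan pays $1,500 − $1,500 = $0.
Bill 2, $250: entire amount goes to the deductible. Patient owes $250 (running OOP $1,750). Plan pays $250 − $250 = $0.
Bill 3, $650: $504 to deductible, leaving $146; 50% of $146 = $73. Cost to patient: $577. OOP to date $2,327. Plan pays $650 − $577 = $73.
Bill 4, $2,623: deductible already satisfied, so patient's share is 50% × $2,623 = $1,311.50. Patient owes $1,311.50 (running OOP $3,638.50). Insurer: $2,623 − $1,311.50 = $1,311.50.
Bill 5, $218: deductible already satisfied, so patient's share is 50% × $218 = $109. Cost to patient: $109. OOP to date $3,747.50. Insurer: $218 − $109 = $109.
Insurer total = bills − patient's total = $5,241 − $3,747.50 = $1,493.50.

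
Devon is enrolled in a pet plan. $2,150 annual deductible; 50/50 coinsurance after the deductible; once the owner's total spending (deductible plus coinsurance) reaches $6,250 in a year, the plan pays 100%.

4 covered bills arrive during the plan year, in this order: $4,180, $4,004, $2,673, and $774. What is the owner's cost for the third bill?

Claim 1 — $4,180: deductible takes $2,150, $2,030 remains; 50% of $2,030 = $1,015. Owner pays $3,165; OOP now $3,165.
Claim 2 — $4,004: deductible already satisfied, so owner's share is 50% × $4,004 = $2,002. Cost to owner: $2,002. OOP to date $5,167.
Claim 3 — $2,673: deductible already satisfied, so owner's share is 50% × $2,673 = $1,336.50. OOP would hit $6,503.50 > $6,250, so the cap limits the owner to $6,250 − $5,167 = $1,083.

$1,083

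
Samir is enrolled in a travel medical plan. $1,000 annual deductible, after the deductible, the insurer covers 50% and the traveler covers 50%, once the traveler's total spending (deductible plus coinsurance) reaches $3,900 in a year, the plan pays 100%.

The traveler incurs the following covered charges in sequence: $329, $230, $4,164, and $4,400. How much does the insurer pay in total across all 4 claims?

#1 ($329): entire amount goes to the deductible. Traveler pays $329; OOP now $329. Plan pays $329 − $329 = $0.
#2 ($230): all of it applies to the deductible. Cost to traveler: $230. OOP to date $559. Insurer: $230 − $230 = $0.
#3 ($4,164): deductible takes $441, $3,723 remains; coinsurance $3,723 × 50% = $1,861.50. Traveler pays $2,302.50; OOP now $2,861.50. Plan pays $4,164 − $2,302.50 = $1,861.50.
#4 ($4,400): deductible already satisfied, so traveler's share is 50% × $4,400 = $2,200. That would push OOP to $5,061.50, over the $3,900 cap, so traveler pays $3,900 − $2,861.50 = $1,038.50. Insurer: $4,400 − $1,038.50 = $3,361.50.
Insurer total: $0 + $0 + $1,861.50 + $3,361.50 = $5,223.

$5,223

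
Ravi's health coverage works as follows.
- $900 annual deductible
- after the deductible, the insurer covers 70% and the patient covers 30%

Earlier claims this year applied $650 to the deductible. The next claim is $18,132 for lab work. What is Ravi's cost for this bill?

Deductible still to meet: $900 − $650 = $250.
After the $250 deductible portion, $18,132 − $250 = $17,882 is subject to coinsurance.
30% of $17,882 = $5,364.60 falls to the patient.
So the patient owes $250 + $5,364.60 = $5,614.60.

$5,614.60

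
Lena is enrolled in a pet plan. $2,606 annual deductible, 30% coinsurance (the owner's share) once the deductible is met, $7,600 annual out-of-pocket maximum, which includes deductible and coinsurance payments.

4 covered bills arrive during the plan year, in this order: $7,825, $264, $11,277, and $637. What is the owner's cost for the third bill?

Bill 1, $7,825: $2,606 finishes the deductible; $5,219 goes to coinsurance; 30% of $5,219 = $1,565.70. Owner owes $4,171.70 (running OOP $4,171.70).
Bill 2, $264: deductible met; 30% of $264 = $79.20. Owner pays $79.20; OOP now $4,250.90.
Bill 3, $11,277: deductible already satisfied, so owner's share is 30% × $11,277 = $3,383.10. Adding that to $4,250.90 gives $7,634, past the $7,600 cap; owner pays only $7,600 − $4,250.90 = $3,349.10.

$3,349.10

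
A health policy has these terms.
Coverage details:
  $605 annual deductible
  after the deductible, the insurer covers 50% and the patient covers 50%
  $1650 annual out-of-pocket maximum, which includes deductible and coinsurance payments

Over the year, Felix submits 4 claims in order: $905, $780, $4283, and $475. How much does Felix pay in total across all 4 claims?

$1650

Bill 1, $905: $605 to deductible, leaving $300; patient's 50% is $150. Patient owes $755 (running OOP $755).
Bill 2, $780: deductible already satisfied, so patient's share is 50% × $780 = $390. Cost to patient: $390. OOP to date $1145.
Bill 3, $4283: deductible met; 50% of $4283 = $2141.50. Adding that to $1145 gives $3286.50, past the $1650 cap; patient pays only $1650 − $1145 = $505.
Bill 4, $475: deductible met; 50% of $475 = $237.50. That would push OOP to $1887.50, over the $1650 cap, so patient pays $1650 − $1650 = $0.
Summing the patient's payments: $755 + $390 + $505 + $0 = $1650.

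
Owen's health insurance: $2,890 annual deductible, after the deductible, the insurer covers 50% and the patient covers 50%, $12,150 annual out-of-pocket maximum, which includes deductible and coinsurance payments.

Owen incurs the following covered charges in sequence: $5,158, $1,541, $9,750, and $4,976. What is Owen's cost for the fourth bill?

$2,480.50

Claim 1 — $5,158: $2,890 finishes the deductible; $2,268 goes to coinsurance; coinsurance $2,268 × 50% = $1,134. Patient pays $4,024; OOP now $4,024.
Claim 2 — $1,541: deductible already satisfied, so patient's share is 50% × $1,541 = $770.50. Cost to patient: $770.50. OOP to date $4,794.50.
Claim 3 — $9,750: 50% coinsurance on $9,750 = $4,875. Cost to patient: $4,875. OOP to date $9,669.50.
Claim 4 — $4,976: deductible met; 50% of $4,976 = $2,488. OOP would hit $12,157.50 > $12,150, so the cap limits the patient to $12,150 − $9,669.50 = $2,480.50.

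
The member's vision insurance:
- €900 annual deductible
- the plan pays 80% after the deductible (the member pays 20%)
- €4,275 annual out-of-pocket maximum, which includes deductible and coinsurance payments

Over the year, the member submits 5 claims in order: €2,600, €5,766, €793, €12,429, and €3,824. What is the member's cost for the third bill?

€158.60

Claim 1 — €2,600: €900 to deductible, leaving €1,700; member's 20% is €340. Cost to member: €1,240. OOP to date €1,240.
Claim 2 — €5,766: deductible met; 20% of €5,766 = €1,153.20. Member owes €1,153.20 (running OOP €2,393.20).
Claim 3 — €793: 20% coinsurance on €793 = €158.60. Cost to member: €158.60. OOP to date €2,551.80.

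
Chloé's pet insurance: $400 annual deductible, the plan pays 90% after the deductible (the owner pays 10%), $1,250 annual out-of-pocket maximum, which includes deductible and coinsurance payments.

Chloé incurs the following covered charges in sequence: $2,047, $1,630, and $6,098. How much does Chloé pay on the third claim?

Bill 1, $2,047: $400 to deductible, leaving $1,647; 10% of $1,647 = $164.70. Owner owes $564.70 (running OOP $564.70).
Bill 2, $1,630: deductible already satisfied, so owner's share is 10% × $1,630 = $163. Cost to owner: $163. OOP to date $727.70.
Bill 3, $6,098: 10% coinsurance on $6,098 = $609.80. OOP would hit $1,337.50 > $1,250, so the cap limits the owner to $1,250 − $727.70 = $522.30.

$522.30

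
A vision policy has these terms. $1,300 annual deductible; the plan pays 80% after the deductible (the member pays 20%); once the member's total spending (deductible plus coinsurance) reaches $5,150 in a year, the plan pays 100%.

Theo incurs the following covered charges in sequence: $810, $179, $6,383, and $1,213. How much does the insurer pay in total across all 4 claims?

$5,828

#1 ($810): entire amount goes to the deductible. Cost to member: $810. OOP to date $810. Insurer: $810 − $810 = $0.
#2 ($179): fully absorbed by the deductible. Member pays $179; OOP now $989. Plan pays $179 − $179 = $0.
#3 ($6,383): $311 finishes the deductible; $6,072 goes to coinsurance; member's 20% is $1,214.40. Member owes $1,525.40 (running OOP $2,514.40). Plan pays $6,383 − $1,525.40 = $4,857.60.
#4 ($1,213): deductible already satisfied, so member's share is 20% × $1,213 = $242.60. Cost to member: $242.60. OOP to date $2,757. Plan pays $1,213 − $242.60 = $970.40.
Insurer total: $0 + $0 + $4,857.60 + $970.40 = $5,828.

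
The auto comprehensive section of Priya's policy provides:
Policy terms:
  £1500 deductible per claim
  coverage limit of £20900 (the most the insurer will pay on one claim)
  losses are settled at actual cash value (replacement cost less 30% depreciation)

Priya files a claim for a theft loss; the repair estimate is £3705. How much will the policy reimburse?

£1093.50

Depreciate 30%: the covered value is £3705 × 0.7 = £2593.50.
Subtract the deductible: £2593.50 − £1500 = £1093.50.
£1093.50 ≤ £20900, so the limit doesn't bind; insurer pays £1093.50.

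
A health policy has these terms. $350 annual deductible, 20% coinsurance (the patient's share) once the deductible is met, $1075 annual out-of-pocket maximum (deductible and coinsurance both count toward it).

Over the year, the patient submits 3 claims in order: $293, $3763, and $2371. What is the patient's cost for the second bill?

#1 ($293): all of it applies to the deductible. Patient owes $293 (running OOP $293).
#2 ($3763): $57 to deductible, leaving $3706; patient's 20% is $741.20. Deductible plus coinsurance: $57 + $741.20 = $798.20. That would push OOP to $1091.20, over the $1075 cap, so patient pays $1075 − $293 = $782.

$782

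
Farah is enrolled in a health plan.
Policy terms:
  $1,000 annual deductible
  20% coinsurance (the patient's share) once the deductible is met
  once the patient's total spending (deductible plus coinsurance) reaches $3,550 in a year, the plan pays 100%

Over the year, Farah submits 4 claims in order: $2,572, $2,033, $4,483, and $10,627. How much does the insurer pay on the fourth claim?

#1 ($2,572): $1,000 finishes the deductible; $1,572 goes to coinsurance; 20% of $1,572 = $314.40. Patient pays $1,314.40; OOP now $1,314.40. Insurer: $2,572 − $1,314.40 = $1,257.60.
#2 ($2,033): 20% coinsurance on $2,033 = $406.60. Patient owes $406.60 (running OOP $1,721). Plan pays $2,033 − $406.60 = $1,626.40.
#3 ($4,483): deductible met; 20% of $4,483 = $896.60. Patient pays $896.60; OOP now $2,617.60. Insurer: $4,483 − $896.60 = $3,586.40.
#4 ($10,627): 20% coinsurance on $10,627 = $2,125.40. That would push OOP to $4,743, over the $3,550 cap, so patient pays $3,550 − $2,617.60 = $932.40. Plan pays $10,627 − $932.40 = $9,694.60.

$9,694.60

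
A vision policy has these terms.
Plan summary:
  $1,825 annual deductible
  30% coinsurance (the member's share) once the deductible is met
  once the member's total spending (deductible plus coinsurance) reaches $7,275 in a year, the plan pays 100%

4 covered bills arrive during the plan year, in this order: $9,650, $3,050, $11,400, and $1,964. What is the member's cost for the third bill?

$2,187.50

Claim 1 — $9,650: deductible takes $1,825, $7,825 remains; 30% of $7,825 = $2,347.50. Member pays $4,172.50; OOP now $4,172.50.
Claim 2 — $3,050: deductible already satisfied, so member's share is 30% × $3,050 = $915. Member pays $915; OOP now $5,087.50.
Claim 3 — $11,400: 30% coinsurance on $11,400 = $3,420. OOP would hit $8,507.50 > $7,275, so the cap limits the member to $7,275 − $5,087.50 = $2,187.50.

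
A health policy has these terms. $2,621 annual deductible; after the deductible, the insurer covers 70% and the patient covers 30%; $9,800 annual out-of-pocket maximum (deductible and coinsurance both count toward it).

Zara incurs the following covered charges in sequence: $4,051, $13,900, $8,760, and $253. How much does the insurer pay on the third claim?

$6,180

Claim 1 — $4,051: $2,621 finishes the deductible; $1,430 goes to coinsurance; patient's 30% is $429. Cost to patient: $3,050. OOP to date $3,050. Plan pays $4,051 − $3,050 = $1,001.
Claim 2 — $13,900: 30% coinsurance on $13,900 = $4,170. Patient pays $4,170; OOP now $7,220. Plan pays $13,900 − $4,170 = $9,730.
Claim 3 — $8,760: deductible met; 30% of $8,760 = $2,628. OOP would hit $9,848 > $9,800, so the cap limits the patient to $9,800 − $7,220 = $2,580. Plan pays $8,760 − $2,580 = $6,180.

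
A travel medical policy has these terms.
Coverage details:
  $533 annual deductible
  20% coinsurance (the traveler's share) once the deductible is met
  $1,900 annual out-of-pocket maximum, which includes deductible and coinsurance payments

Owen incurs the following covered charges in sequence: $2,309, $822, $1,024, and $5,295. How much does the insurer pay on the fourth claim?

$4,652.40

Claim 1 — $2,309: $533 finishes the deductible; $1,776 goes to coinsurance; traveler's 20% is $355.20. Traveler owes $888.20 (running OOP $888.20). Plan pays $2,309 − $888.20 = $1,420.80.
Claim 2 — $822: deductible already satisfied, so traveler's share is 20% × $822 = $164.40. Traveler owes $164.40 (running OOP $1,052.60). Plan pays $822 − $164.40 = $657.60.
Claim 3 — $1,024: deductible already satisfied, so traveler's share is 20% × $1,024 = $204.80. Traveler owes $204.80 (running OOP $1,257.40). Insurer: $1,024 − $204.80 = $819.20.
Claim 4 — $5,295: deductible met; 20% of $5,295 = $1,059. Adding that to $1,257.40 gives $2,316.40, past the $1,900 cap; traveler pays only $1,900 − $1,257.40 = $642.60. Plan pays $5,295 − $642.60 = $4,652.40.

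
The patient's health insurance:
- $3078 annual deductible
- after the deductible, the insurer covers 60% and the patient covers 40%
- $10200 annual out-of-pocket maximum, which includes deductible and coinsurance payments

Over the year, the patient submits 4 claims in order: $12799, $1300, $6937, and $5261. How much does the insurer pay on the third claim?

Claim 1 — $12799: deductible takes $3078, $9721 remains; patient's 40% is $3888.40. Patient pays $6966.40; OOP now $6966.40. Insurer: $12799 − $6966.40 = $5832.60.
Claim 2 — $1300: deductible already satisfied, so patient's share is 40% × $1300 = $520. Patient pays $520; OOP now $7486.40. Plan pays $1300 − $520 = $780.
Claim 3 — $6937: deductible met; 40% of $6937 = $2774.80. OOP would hit $10261.20 > $10200, so the cap limits the patient to $10200 − $7486.40 = $2713.60. Plan pays $6937 − $2713.60 = $4223.40.

$4223.40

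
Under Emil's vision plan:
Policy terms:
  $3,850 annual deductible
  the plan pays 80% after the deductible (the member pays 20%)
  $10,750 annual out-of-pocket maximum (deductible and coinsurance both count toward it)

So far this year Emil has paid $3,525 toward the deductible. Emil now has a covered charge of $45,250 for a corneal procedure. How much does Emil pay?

$7,225

Deductible still to meet: $3,850 − $3,525 = $325.
The remaining $44,925 (= $45,250 − $325) moves to coinsurance.
Member's 20% share of $44,925 is $8,985.
That puts the member's cost at $325 + $8,985 = $9,310 before any cap.
Year-to-date out-of-pocket would reach $3,525 + $9,310 = $12,835, above the $10,750 maximum, so the member pays only $10,750 − $3,525 = $7,225.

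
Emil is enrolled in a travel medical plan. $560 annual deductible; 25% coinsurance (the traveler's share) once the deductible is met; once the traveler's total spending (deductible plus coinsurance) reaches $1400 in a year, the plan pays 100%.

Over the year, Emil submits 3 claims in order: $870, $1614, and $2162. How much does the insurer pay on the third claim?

$1803

#1 ($870): $560 to deductible, leaving $310; traveler's 25% is $77.50. Traveler pays $637.50; OOP now $637.50. Plan pays $870 − $637.50 = $232.50.
#2 ($1614): deductible met; 25% of $1614 = $403.50. Cost to traveler: $403.50. OOP to date $1041. Plan pays $1614 − $403.50 = $1210.50.
#3 ($2162): deductible already satisfied, so traveler's share is 25% × $2162 = $540.50. OOP would hit $1581.50 > $1400, so the cap limits the traveler to $1400 − $1041 = $359. Plan pays $2162 − $359 = $1803.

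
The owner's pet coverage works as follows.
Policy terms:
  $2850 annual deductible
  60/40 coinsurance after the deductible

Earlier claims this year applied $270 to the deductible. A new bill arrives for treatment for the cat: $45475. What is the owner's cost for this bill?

Deductible still to meet: $2850 − $270 = $2580.
The remaining $42895 (= $45475 − $2580) moves to coinsurance.
Coinsurance: $42895 × 40% = $17158.
Owner responsibility: $2580 + $17158 = $19738.

$19738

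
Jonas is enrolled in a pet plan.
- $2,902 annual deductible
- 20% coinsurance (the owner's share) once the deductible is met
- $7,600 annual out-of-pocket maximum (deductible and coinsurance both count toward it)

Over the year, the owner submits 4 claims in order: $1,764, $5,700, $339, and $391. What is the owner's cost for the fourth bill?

$78.20

Bill 1, $1,764: all of it applies to the deductible. Cost to owner: $1,764. OOP to date $1,764.
Bill 2, $5,700: $1,138 to deductible, leaving $4,562; coinsurance $4,562 × 20% = $912.40. Owner pays $2,050.40; OOP now $3,814.40.
Bill 3, $339: 20% coinsurance on $339 = $67.80. Cost to owner: $67.80. OOP to date $3,882.20.
Bill 4, $391: 20% coinsurance on $391 = $78.20. Owner owes $78.20 (running OOP $3,960.40).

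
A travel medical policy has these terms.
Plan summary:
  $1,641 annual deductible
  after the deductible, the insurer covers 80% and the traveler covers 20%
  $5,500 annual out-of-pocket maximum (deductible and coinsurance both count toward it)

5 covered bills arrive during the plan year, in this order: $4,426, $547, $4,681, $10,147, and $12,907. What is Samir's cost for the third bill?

Bill 1, $4,426: $1,641 finishes the deductible; $2,785 goes to coinsurance; traveler's 20% is $557. Traveler pays $2,198; OOP now $2,198.
Bill 2, $547: deductible met; 20% of $547 = $109.40. Traveler owes $109.40 (running OOP $2,307.40).
Bill 3, $4,681: 20% coinsurance on $4,681 = $936.20. Cost to traveler: $936.20. OOP to date $3,243.60.

$936.20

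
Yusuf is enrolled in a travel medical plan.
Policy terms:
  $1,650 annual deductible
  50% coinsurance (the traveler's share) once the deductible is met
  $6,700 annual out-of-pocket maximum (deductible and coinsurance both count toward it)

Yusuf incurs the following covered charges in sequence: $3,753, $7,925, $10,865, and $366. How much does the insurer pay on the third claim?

$10,829

Claim 1 — $3,753: $1,650 finishes the deductible; $2,103 goes to coinsurance; coinsurance $2,103 × 50% = $1,051.50. Traveler owes $2,701.50 (running OOP $2,701.50). Plan pays $3,753 − $2,701.50 = $1,051.50.
Claim 2 — $7,925: 50% coinsurance on $7,925 = $3,962.50. Traveler owes $3,962.50 (running OOP $6,664). Plan pays $7,925 − $3,962.50 = $3,962.50.
Claim 3 — $10,865: deductible already satisfied, so traveler's share is 50% × $10,865 = $5,432.50. OOP would hit $12,096.50 > $6,700, so the cap limits the traveler to $6,700 − $6,664 = $36. Plan pays $10,865 − $36 = $10,829.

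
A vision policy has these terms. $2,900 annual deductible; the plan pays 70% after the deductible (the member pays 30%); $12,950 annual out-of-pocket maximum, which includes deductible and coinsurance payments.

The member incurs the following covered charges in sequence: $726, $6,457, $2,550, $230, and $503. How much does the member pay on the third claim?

$765

Bill 1, $726: all of it applies to the deductible. Cost to member: $726. OOP to date $726.
Bill 2, $6,457: deductible takes $2,174, $4,283 remains; coinsurance $4,283 × 30% = $1,284.90. Member owes $3,458.90 (running OOP $4,184.90).
Bill 3, $2,550: 30% coinsurance on $2,550 = $765. Member owes $765 (running OOP $4,949.90).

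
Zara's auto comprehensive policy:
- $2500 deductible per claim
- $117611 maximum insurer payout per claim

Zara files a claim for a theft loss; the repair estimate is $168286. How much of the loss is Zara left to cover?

Subtract the deductible: $168286 − $2500 = $165786.
Since $165786 > $117611, the payout is capped at $117611.
Policyholder's share is the uncovered remainder: $168286 − $117611 = $50675.

$50675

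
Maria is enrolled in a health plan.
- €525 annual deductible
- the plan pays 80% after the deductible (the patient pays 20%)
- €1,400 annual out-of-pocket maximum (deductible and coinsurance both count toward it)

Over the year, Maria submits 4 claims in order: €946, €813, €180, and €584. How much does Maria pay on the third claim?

Bill 1, €946: €525 to deductible, leaving €421; patient's 20% is €84.20. Cost to patient: €609.20. OOP to date €609.20.
Bill 2, €813: deductible already satisfied, so patient's share is 20% × €813 = €162.60. Patient owes €162.60 (running OOP €771.80).
Bill 3, €180: 20% coinsurance on €180 = €36. Patient pays €36; OOP now €807.80.

€36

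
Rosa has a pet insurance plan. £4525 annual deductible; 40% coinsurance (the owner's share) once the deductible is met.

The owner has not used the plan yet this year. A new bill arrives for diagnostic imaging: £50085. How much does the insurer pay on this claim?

£27336

Nothing has been paid toward the £4525 deductible, so the first £4525 of this charge is applied there.
After the £4525 deductible portion, £50085 − £4525 = £45560 is subject to coinsurance.
40% of £45560 = £18224 falls to the owner.
So the owner owes £4525 + £18224 = £22749.
Insurer pays the balance: £50085 − £22749 = £27336.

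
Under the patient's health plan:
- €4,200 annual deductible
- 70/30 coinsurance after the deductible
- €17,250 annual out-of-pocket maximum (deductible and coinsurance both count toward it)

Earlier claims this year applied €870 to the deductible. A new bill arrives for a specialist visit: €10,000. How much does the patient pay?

€5,331

€870 of the €4,200 deductible is already met, leaving €3,330.
After the €3,330 deductible portion, €10,000 − €3,330 = €6,670 is subject to coinsurance.
Patient's 30% share of €6,670 is €2,001.
So the patient owes €3,330 + €2,001 = €5,331 before any cap.
Year-to-date out-of-pocket becomes €870 + €5,331 = €6,201, still under the €17,250 maximum, so no cap applies.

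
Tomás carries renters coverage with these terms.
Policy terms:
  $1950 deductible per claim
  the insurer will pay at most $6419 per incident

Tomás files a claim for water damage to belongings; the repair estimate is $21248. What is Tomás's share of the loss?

Less the $1950 deductible: $21248 − $1950 = $19298.
$19298 exceeds the $6419 limit, so the insurer pays the limit: $6419.
Out of pocket: $21248 − $6419 = $14829.

$14829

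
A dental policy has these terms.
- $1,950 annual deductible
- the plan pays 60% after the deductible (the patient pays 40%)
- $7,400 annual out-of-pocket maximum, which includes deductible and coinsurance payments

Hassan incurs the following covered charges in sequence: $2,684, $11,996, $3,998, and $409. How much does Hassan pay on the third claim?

Claim 1 ($2,684): $1,950 to deductible, leaving $734; 40% of $734 = $293.60. Cost to patient: $2,243.60. OOP to date $2,243.60.
Claim 2 ($11,996): deductible already satisfied, so patient's share is 40% × $11,996 = $4,798.40. Patient pays $4,798.40; OOP now $7,042.
Claim 3 ($3,998): deductible met; 40% of $3,998 = $1,599.20. That would push OOP to $8,641.20, over the $7,400 cap, so patient pays $7,400 − $7,042 = $358.

$358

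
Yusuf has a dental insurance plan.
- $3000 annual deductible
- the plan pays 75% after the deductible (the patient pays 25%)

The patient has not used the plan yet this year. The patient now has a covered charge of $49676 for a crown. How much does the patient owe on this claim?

$14669

Nothing has been paid toward the $3000 deductible, so the first $3000 of this charge is applied there.
The remaining $46676 (= $49676 − $3000) moves to coinsurance.
Coinsurance: $46676 × 25% = $11669.
That puts the patient's cost at $3000 + $11669 = $14669.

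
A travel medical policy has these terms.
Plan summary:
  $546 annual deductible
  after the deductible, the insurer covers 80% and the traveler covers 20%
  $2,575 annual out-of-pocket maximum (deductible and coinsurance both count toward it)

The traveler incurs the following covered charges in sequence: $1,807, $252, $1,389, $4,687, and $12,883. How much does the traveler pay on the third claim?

Claim 1 — $1,807: $546 to deductible, leaving $1,261; traveler's 20% is $252.20. Traveler pays $798.20; OOP now $798.20.
Claim 2 — $252: deductible met; 20% of $252 = $50.40. Cost to traveler: $50.40. OOP to date $848.60.
Claim 3 — $1,389: deductible already satisfied, so traveler's share is 20% × $1,389 = $277.80. Traveler owes $277.80 (running OOP $1,126.40).

$277.80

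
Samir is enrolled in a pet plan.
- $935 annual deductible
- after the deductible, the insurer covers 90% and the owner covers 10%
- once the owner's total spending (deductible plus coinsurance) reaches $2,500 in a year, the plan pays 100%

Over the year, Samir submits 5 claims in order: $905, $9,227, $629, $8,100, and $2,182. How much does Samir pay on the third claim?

$62.90

Bill 1, $905: all of it applies to the deductible. Owner owes $905 (running OOP $905).
Bill 2, $9,227: $30 finishes the deductible; $9,197 goes to coinsurance; coinsurance $9,197 × 10% = $919.70. Owner pays $949.70; OOP now $1,854.70.
Bill 3, $629: 10% coinsurance on $629 = $62.90. Owner owes $62.90 (running OOP $1,917.60).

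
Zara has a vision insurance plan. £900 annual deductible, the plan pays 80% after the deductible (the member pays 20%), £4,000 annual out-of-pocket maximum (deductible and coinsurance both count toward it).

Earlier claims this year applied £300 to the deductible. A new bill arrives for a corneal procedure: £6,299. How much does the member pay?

£1,739.80

Deductible still to meet: £900 − £300 = £600.
After the £600 deductible portion, £6,299 − £600 = £5,699 is subject to coinsurance.
Member's 20% share of £5,699 is £1,139.80.
That puts the member's cost at £600 + £1,139.80 = £1,739.80 before any cap.
Year-to-date out-of-pocket becomes £300 + £1,739.80 = £2,039.80, still under the £4,000 maximum, so no cap applies.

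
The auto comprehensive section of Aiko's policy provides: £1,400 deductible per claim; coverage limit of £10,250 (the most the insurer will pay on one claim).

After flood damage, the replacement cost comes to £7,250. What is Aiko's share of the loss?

£1,400

Subtract the deductible: £7,250 − £1,400 = £5,850.
£5,850 is within the £10,250 limit, so the insurer pays £5,850.
Policyholder's share is the uncovered remainder: £7,250 − £5,850 = £1,400.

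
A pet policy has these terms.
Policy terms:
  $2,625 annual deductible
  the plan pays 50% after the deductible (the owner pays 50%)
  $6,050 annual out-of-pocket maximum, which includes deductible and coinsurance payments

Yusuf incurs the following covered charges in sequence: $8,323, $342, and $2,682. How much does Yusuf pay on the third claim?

$405

Claim 1 ($8,323): $2,625 to deductible, leaving $5,698; 50% of $5,698 = $2,849. Owner pays $5,474; OOP now $5,474.
Claim 2 ($342): deductible met; 50% of $342 = $171. Owner pays $171; OOP now $5,645.
Claim 3 ($2,682): deductible already satisfied, so owner's share is 50% × $2,682 = $1,341. OOP would hit $6,986 > $6,050, so the cap limits the owner to $6,050 − $5,645 = $405.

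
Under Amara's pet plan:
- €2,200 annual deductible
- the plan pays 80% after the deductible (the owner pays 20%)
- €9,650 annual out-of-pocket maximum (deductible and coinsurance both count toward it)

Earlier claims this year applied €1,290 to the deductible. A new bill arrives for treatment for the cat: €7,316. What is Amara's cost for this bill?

Remaining deductible: €2,200 − €1,290 = €910.
After the €910 deductible portion, €7,316 − €910 = €6,406 is subject to coinsurance.
Coinsurance: €6,406 × 20% = €1,281.20.
That puts the owner's cost at €910 + €1,281.20 = €2,191.20 before any cap.
Year-to-date out-of-pocket becomes €1,290 + €2,191.20 = €3,481.20, still under the €9,650 maximum, so no cap applies.

€2,191.20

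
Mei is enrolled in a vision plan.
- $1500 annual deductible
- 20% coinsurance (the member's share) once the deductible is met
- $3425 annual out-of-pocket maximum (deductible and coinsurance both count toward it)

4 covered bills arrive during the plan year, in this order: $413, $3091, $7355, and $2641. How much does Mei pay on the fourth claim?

$53.20

#1 ($413): fully absorbed by the deductible. Member owes $413 (running OOP $413).
#2 ($3091): $1087 finishes the deductible; $2004 goes to coinsurance; coinsurance $2004 × 20% = $400.80. Member pays $1487.80; OOP now $1900.80.
#3 ($7355): 20% coinsurance on $7355 = $1471. Member owes $1471 (running OOP $3371.80).
#4 ($2641): deductible met; 20% of $2641 = $528.20. OOP would hit $3900 > $3425, so the cap limits the member to $3425 − $3371.80 = $53.20.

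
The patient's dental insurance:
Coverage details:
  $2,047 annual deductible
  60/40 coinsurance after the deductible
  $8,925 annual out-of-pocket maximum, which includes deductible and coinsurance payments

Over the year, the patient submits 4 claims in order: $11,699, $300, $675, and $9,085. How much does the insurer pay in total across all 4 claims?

Bill 1, $11,699: $2,047 to deductible, leaving $9,652; coinsurance $9,652 × 40% = $3,860.80. Patient owes $5,907.80 (running OOP $5,907.80). Plan pays $11,699 − $5,907.80 = $5,791.20.
Bill 2, $300: deductible already satisfied, so patient's share is 40% × $300 = $120. Patient pays $120; OOP now $6,027.80. Plan pays $300 − $120 = $180.
Bill 3, $675: deductible already satisfied, so patient's share is 40% × $675 = $270. Cost to patient: $270. OOP to date $6,297.80. Plan pays $675 − $270 = $405.
Bill 4, $9,085: deductible met; 40% of $9,085 = $3,634. Adding that to $6,297.80 gives $9,931.80, past the $8,925 cap; patient pays only $8,925 − $6,297.80 = $2,627.20. Plan pays $9,085 − $2,627.20 = $6,457.80.
Insurer total: $5,791.20 + $180 + $405 + $6,457.80 = $12,834.

$12,834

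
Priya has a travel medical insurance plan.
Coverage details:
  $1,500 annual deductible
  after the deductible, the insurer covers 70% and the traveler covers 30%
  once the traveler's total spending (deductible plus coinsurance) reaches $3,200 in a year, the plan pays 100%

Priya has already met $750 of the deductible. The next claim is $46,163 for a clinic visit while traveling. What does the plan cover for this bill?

$43,713

Deductible still to meet: $1,500 − $750 = $750.
The remaining $45,413 (= $46,163 − $750) moves to coinsurance.
Traveler's 30% share of $45,413 is $13,623.90.
So the traveler owes $750 + $13,623.90 = $14,373.90 before any cap.
Year-to-date out-of-pocket would reach $750 + $14,373.90 = $15,123.90, above the $3,200 maximum, so the traveler pays only $3,200 − $750 = $2,450.
The plan picks up $46,163 − $2,450 = $43,713.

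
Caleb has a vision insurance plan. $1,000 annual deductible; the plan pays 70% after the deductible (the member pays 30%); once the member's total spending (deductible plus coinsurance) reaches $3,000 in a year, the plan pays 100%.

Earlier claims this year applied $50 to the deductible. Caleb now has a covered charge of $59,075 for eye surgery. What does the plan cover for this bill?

Remaining deductible: $1,000 − $50 = $950.
The remaining $58,125 (= $59,075 − $950) moves to coinsurance.
30% of $58,125 = $17,437.50 falls to the member.
So the member owes $950 + $17,437.50 = $18,387.50 before any cap.
Adding $18,387.50 to the $50 already spent would give $18,437.50, which exceeds the $3,000 cap; the member pays just $3,000 − $50 = $2,950.
The insurer covers the remainder: $59,075 − $2,950 = $56,125.

$56,125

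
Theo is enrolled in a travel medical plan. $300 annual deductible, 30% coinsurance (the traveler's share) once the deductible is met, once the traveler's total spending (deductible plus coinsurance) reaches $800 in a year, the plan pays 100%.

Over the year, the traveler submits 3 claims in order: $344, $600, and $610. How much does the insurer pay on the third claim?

#1 ($344): $300 finishes the deductible; $44 goes to coinsurance; traveler's 30% is $13.20. Traveler owes $313.20 (running OOP $313.20). Insurer: $344 − $313.20 = $30.80.
#2 ($600): deductible met; 30% of $600 = $180. Cost to traveler: $180. OOP to date $493.20. Plan pays $600 − $180 = $420.
#3 ($610): deductible already satisfied, so traveler's share is 30% × $610 = $183. Traveler pays $183; OOP now $676.20. Plan pays $610 − $183 = $427.

$427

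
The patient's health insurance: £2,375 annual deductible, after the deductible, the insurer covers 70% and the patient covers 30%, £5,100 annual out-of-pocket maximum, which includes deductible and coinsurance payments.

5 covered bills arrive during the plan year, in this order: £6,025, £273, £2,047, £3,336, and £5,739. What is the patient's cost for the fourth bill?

Claim 1 — £6,025: deductible takes £2,375, £3,650 remains; patient's 30% is £1,095. Patient owes £3,470 (running OOP £3,470).
Claim 2 — £273: deductible already satisfied, so patient's share is 30% × £273 = £81.90. Patient owes £81.90 (running OOP £3,551.90).
Claim 3 — £2,047: 30% coinsurance on £2,047 = £614.10. Cost to patient: £614.10. OOP to date £4,166.
Claim 4 — £3,336: deductible already satisfied, so patient's share is 30% × £3,336 = £1,000.80. That would push OOP to £5,166.80, over the £5,100 cap, so patient pays £5,100 − £4,166 = £934.

£934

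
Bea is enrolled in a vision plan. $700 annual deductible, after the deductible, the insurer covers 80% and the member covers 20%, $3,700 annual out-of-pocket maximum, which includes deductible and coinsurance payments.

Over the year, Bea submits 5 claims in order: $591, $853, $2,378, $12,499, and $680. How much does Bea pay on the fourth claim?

$2,375.60

Claim 1 ($591): entire amount goes to the deductible. Member owes $591 (running OOP $591).
Claim 2 ($853): $109 to deductible, leaving $744; coinsurance $744 × 20% = $148.80. Cost to member: $257.80. OOP to date $848.80.
Claim 3 ($2,378): deductible met; 20% of $2,378 = $475.60. Member owes $475.60 (running OOP $1,324.40).
Claim 4 ($12,499): deductible met; 20% of $12,499 = $2,499.80. Adding that to $1,324.40 gives $3,824.20, past the $3,700 cap; member pays only $3,700 − $1,324.40 = $2,375.60.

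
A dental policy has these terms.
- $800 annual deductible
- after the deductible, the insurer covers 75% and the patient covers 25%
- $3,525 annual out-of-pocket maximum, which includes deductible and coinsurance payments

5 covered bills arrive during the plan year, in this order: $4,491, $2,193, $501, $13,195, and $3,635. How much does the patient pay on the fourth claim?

$1,128.75

Bill 1, $4,491: $800 to deductible, leaving $3,691; coinsurance $3,691 × 25% = $922.75. Patient pays $1,722.75; OOP now $1,722.75.
Bill 2, $2,193: 25% coinsurance on $2,193 = $548.25. Patient owes $548.25 (running OOP $2,271).
Bill 3, $501: deductible already satisfied, so patient's share is 25% × $501 = $125.25. Patient owes $125.25 (running OOP $2,396.25).
Bill 4, $13,195: deductible met; 25% of $13,195 = $3,298.75. Adding that to $2,396.25 gives $5,695, past the $3,525 cap; patient pays only $3,525 − $2,396.25 = $1,128.75.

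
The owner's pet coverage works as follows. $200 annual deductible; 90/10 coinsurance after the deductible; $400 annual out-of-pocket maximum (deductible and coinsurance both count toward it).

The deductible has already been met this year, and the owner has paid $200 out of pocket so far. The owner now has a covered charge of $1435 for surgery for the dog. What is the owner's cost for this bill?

The deductible is already satisfied, so the full bill goes to coinsurance.
10% of $1435 = $143.50 falls to the owner.
Cumulative spending $200 + $143.50 = $343.50 stays under the $400 maximum.

$143.50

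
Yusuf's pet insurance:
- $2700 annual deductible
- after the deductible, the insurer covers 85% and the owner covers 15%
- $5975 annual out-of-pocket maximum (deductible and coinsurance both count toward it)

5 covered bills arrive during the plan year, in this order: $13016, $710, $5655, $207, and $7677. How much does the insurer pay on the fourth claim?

#1 ($13016): $2700 to deductible, leaving $10316; coinsurance $10316 × 15% = $1547.40. Owner pays $4247.40; OOP now $4247.40. Plan pays $13016 − $4247.40 = $8768.60.
#2 ($710): deductible already satisfied, so owner's share is 15% × $710 = $106.50. Cost to owner: $106.50. OOP to date $4353.90. Insurer: $710 − $106.50 = $603.50.
#3 ($5655): deductible met; 15% of $5655 = $848.25. Owner owes $848.25 (running OOP $5202.15). Insurer: $5655 − $848.25 = $4806.75.
#4 ($207): 15% coinsurance on $207 = $31.05. Owner pays $31.05; OOP now $5233.20. Plan pays $207 − $31.05 = $175.95.

$175.95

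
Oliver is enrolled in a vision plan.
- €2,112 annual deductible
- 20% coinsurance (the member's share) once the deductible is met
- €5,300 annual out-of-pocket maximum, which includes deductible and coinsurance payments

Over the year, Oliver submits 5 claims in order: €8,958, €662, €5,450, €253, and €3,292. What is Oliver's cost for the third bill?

€1,090

Claim 1 — €8,958: €2,112 to deductible, leaving €6,846; 20% of €6,846 = €1,369.20. Member pays €3,481.20; OOP now €3,481.20.
Claim 2 — €662: deductible already satisfied, so member's share is 20% × €662 = €132.40. Member pays €132.40; OOP now €3,613.60.
Claim 3 — €5,450: deductible already satisfied, so member's share is 20% × €5,450 = €1,090. Member pays €1,090; OOP now €4,703.60.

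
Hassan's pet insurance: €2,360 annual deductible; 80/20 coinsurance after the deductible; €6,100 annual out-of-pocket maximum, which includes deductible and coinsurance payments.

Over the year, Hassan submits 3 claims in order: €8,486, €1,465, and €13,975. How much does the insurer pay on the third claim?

Claim 1 — €8,486: €2,360 to deductible, leaving €6,126; coinsurance €6,126 × 20% = €1,225.20. Owner owes €3,585.20 (running OOP €3,585.20). Plan pays €8,486 − €3,585.20 = €4,900.80.
Claim 2 — €1,465: deductible met; 20% of €1,465 = €293. Owner pays €293; OOP now €3,878.20. Insurer: €1,465 − €293 = €1,172.
Claim 3 — €13,975: deductible met; 20% of €13,975 = €2,795. That would push OOP to €6,673.20, over the €6,100 cap, so owner pays €6,100 − €3,878.20 = €2,221.80. Plan pays €13,975 − €2,221.80 = €11,753.20.

€11,753.20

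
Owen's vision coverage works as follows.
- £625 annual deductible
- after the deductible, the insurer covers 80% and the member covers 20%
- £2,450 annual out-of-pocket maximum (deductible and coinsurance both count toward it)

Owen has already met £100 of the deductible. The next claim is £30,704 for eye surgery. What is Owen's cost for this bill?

£2,350

Remaining deductible: £625 − £100 = £525.
That leaves £30,704 − £525 = £30,179 for coinsurance.
Member's 20% share of £30,179 is £6,035.80.
That puts the member's cost at £525 + £6,035.80 = £6,560.80 before any cap.
That would bring total out-of-pocket to £6,660.80, past the £2,450 cap. The member is capped at £2,450 − £100 = £2,350 on this claim.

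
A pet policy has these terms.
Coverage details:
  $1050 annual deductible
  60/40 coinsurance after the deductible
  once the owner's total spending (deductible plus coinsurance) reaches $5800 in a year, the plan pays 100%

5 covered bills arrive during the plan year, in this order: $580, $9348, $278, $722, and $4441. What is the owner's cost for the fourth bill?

Claim 1 — $580: all of it applies to the deductible. Owner owes $580 (running OOP $580).
Claim 2 — $9348: $470 finishes the deductible; $8878 goes to coinsurance; owner's 40% is $3551.20. Owner owes $4021.20 (running OOP $4601.20).
Claim 3 — $278: deductible met; 40% of $278 = $111.20. Cost to owner: $111.20. OOP to date $4712.40.
Claim 4 — $722: deductible already satisfied, so owner's share is 40% × $722 = $288.80. Owner owes $288.80 (running OOP $5001.20).

$288.80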